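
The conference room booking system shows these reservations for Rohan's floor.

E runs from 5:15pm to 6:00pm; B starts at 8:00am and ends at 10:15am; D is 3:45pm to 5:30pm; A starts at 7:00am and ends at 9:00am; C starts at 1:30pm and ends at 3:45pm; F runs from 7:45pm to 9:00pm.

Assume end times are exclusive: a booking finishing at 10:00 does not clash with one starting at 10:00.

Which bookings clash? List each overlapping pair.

Two intervals overlap when each starts before the other ends.
Sorted by start: A, B, C, D, E, F.
B starts before A ends → A and B overlap.
C starts after A ends; A is clear from here.
C starts after B ends; B is clear from here.
D starts exactly when C ends (back-to-back, no overlap); C is clear from here.
E starts before D ends → D and E overlap.
F starts after D ends.
F starts after E ends.

A & B, D & E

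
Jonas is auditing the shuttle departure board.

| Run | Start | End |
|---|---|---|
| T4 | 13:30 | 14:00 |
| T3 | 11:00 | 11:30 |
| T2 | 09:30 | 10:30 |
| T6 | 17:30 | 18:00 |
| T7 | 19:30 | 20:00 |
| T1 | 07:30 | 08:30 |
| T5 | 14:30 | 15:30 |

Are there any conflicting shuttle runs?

Two intervals overlap when each starts before the other ends.
Sorted by start: T1, T2, T3, T4, T5, T6, T7.
T2 starts after T1 ends; T1 is clear from here.
T3 starts after T2 ends; T2 is clear from here.
T4 starts after T3 ends; T3 is clear from here.
T5 starts after T4 ends; T4 is clear from here.
T6 starts after T5 ends; T5 is clear from here.
T7 starts after T6 ends.
Every pair is clear; the schedule has no overlaps.

No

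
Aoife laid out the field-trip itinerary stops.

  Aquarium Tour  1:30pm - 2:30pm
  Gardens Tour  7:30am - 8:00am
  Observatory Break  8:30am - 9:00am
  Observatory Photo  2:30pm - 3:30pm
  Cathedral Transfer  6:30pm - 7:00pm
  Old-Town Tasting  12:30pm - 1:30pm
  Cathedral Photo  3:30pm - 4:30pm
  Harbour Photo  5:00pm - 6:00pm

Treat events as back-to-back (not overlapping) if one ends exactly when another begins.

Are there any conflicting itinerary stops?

No

Sorted by start: Gardens Tour, Observatory Break, Old-Town Tasting, Aquarium Tour, Observatory Photo, Cathedral Photo, Harbour Photo, Cathedral Transfer.
Observatory Break starts after Gardens Tour ends; Gardens Tour is clear from here.
Old-Town Tasting starts after Observatory Break ends; Observatory Break is clear from here.
Aquarium Tour starts exactly when Old-Town Tasting ends (back-to-back, no overlap); Old-Town Tasting is clear from here.
Observatory Photo starts exactly when Aquarium Tour ends (back-to-back, no overlap); Aquarium Tour is clear from here.
Cathedral Photo starts exactly when Observatory Photo ends (back-to-back, no overlap); Observatory Photo is clear from here.
Harbour Photo starts after Cathedral Photo ends; Cathedral Photo is clear from here.
Cathedral Transfer starts after Harbour Photo ends.
Every pair is clear; the schedule has no overlaps.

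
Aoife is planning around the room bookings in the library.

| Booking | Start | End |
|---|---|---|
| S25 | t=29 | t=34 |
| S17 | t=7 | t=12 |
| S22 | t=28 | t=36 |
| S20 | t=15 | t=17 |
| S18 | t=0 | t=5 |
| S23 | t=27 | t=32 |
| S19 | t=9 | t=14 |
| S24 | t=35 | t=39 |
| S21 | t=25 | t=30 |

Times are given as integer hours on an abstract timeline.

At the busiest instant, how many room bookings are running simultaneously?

Sort all start/end points and keep a running count:
t=0 start S18 → 1
t=5 end S18 → 0
t=7 start S17 → 1
t=9 start S19 → 2
t=12 end S17 → 1
t=14 end S19 → 0
t=15 start S20 → 1
t=17 end S20 → 0
t=25 start S21 → 1
t=27 start S23 → 2
t=28 start S22 → 3
t=29 start S25 → 4
t=30 end S21 → 3
t=32 end S23 → 2
t=34 end S25 → 1
t=35 start S24 → 2
t=36 end S22 → 1
t=39 end S24 → 0
Peak is 4, at t=29 (S21, S22, S23, S25).

4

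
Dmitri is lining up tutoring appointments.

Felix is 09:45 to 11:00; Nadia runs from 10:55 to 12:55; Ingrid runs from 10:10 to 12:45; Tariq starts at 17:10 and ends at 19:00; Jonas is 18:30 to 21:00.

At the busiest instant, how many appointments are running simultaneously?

Sort all start/end points and keep a running count:
09:45 start Felix → 1
10:10 start Ingrid → 2
10:55 start Nadia → 3
11:00 end Felix → 2
12:45 end Ingrid → 1
12:55 end Nadia → 0
17:10 start Tariq → 1
18:30 start Jonas → 2
19:00 end Tariq → 1
21:00 end Jonas → 0
Peak is 3, at 10:55 (Felix, Ingrid, Nadia).

3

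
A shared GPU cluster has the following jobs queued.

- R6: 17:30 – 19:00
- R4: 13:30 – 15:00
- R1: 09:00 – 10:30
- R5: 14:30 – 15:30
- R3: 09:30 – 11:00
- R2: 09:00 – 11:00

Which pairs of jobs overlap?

R1 & R2, R1 & R3, R2 & R3, R4 & R5

Sorted by start: R1, R2, R3, R4, R5, R6.
R2 starts before R1 ends → R1 and R2 overlap.
R3 starts before R1 ends → R1 and R3 overlap.
R4 starts after R1 ends, so nothing later overlaps R1 either.
R3 starts before R2 ends → R2 and R3 overlap.
R4 starts after R2 ends, so nothing later overlaps R2 either.
R4 starts after R3 ends, so nothing later overlaps R3 either.
R5 starts before R4 ends → R4 and R5 overlap.
R6 starts after R4 ends.
R6 starts after R5 ends.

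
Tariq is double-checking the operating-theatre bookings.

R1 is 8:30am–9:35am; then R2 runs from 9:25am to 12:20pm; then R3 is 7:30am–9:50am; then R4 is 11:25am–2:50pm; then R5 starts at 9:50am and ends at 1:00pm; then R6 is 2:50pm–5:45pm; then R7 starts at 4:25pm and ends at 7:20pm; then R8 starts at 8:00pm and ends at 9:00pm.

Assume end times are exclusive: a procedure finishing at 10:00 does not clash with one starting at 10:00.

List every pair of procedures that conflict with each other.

Sorted by start: R3, R1, R2, R5, R4, R6, R7, R8.
R1 starts before R3 ends → R3 and R1 overlap.
R2 starts before R3 ends → R3 and R2 overlap.
R5 starts exactly when R3 ends (back-to-back, no overlap), so nothing later overlaps R3 either.
R2 starts before R1 ends → R1 and R2 overlap.
R5 starts after R1 ends, so nothing later overlaps R1 either.
R5 starts before R2 ends → R2 and R5 overlap.
R4 starts before R2 ends → R2 and R4 overlap.
R6 starts after R2 ends, so nothing later overlaps R2 either.
R4 starts before R5 ends → R5 and R4 overlap.
R6 starts after R5 ends, so nothing later overlaps R5 either.
R6 starts exactly when R4 ends (back-to-back, no overlap), so nothing later overlaps R4 either.
R7 starts before R6 ends → R6 and R7 overlap.
R8 starts after R6 ends.
R8 starts after R7 ends.

R1 & R2, R1 & R3, R2 & R3, R2 & R4, R2 & R5, R4 & R5, R6 & R7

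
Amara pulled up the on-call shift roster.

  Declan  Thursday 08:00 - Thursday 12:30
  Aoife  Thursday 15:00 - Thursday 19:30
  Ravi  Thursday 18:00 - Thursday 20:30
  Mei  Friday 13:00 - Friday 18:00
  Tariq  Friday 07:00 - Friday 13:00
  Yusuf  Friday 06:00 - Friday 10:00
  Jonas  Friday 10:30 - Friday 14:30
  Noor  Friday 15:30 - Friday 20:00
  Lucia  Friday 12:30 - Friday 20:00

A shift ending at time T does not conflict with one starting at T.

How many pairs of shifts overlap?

Two intervals overlap when each starts before the other ends.
Sorted by start: Declan, Aoife, Ravi, Yusuf, Tariq, Jonas, Lucia, Mei, Noor.
Aoife starts after Declan ends; Declan is clear from here.
Ravi starts before Aoife ends → Aoife and Ravi overlap.
Yusuf starts after Aoife ends; Aoife is clear from here.
Yusuf starts after Ravi ends; Ravi is clear from here.
Tariq starts before Yusuf ends → Yusuf and Tariq overlap.
Jonas starts after Yusuf ends; Yusuf is clear from here.
Jonas starts before Tariq ends → Tariq and Jonas overlap.
Lucia starts before Tariq ends → Tariq and Lucia overlap.
Mei starts exactly when Tariq ends (back-to-back, no overlap); Tariq is clear from here.
Lucia starts before Jonas ends → Jonas and Lucia overlap.
Mei starts before Jonas ends → Jonas and Mei overlap.
Noor starts after Jonas ends.
Mei starts before Lucia ends → Lucia and Mei overlap.
Noor starts before Lucia ends → Lucia and Noor overlap.
Noor starts before Mei ends → Mei and Noor overlap.
Overlapping pairs: Aoife & Ravi, Jonas & Lucia, Jonas & Mei, Jonas & Tariq, Lucia & Mei, Lucia & Noor, Lucia & Tariq, Mei & Noor, Tariq & Yusuf — 9 in total.

9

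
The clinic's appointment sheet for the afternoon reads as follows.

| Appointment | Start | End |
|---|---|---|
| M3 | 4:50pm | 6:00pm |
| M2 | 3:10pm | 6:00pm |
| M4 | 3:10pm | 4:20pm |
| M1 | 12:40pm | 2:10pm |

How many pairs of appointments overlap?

Two intervals overlap when each starts before the other ends.
Sorted by start: M1, M2, M4, M3.
M2 starts after M1 ends — done with M1.
M4 starts before M2 ends → M2 and M4 overlap.
M3 starts before M2 ends → M2 and M3 overlap.
M3 starts after M4 ends.
Overlapping pairs: M2 & M3, M2 & M4 — 2 in total.

2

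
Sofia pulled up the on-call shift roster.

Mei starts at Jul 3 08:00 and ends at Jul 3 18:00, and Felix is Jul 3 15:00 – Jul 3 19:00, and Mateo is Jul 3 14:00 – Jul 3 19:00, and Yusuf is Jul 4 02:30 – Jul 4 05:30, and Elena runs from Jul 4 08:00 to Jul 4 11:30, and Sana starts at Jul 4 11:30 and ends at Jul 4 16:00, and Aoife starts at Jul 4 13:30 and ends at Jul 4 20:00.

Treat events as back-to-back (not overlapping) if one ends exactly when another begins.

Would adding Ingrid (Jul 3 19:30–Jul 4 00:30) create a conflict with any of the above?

Mei: ends Jul 3 18:00 at or before Ingrid starts Jul 3 19:30 → clear.
Mateo: ends Jul 3 19:00 at or before Ingrid starts Jul 3 19:30 → clear.
Felix: ends Jul 3 19:00 at or before Ingrid starts Jul 3 19:30 → clear.
Yusuf: starts Jul 4 02:30 at or after Ingrid ends Jul 4 00:30 → clear.
Elena: starts Jul 4 08:00 at or after Ingrid ends Jul 4 00:30 → clear.
Sana: starts Jul 4 11:30 at or after Ingrid ends Jul 4 00:30 → clear.
Aoife: starts Jul 4 13:30 at or after Ingrid ends Jul 4 00:30 → clear.

No — it doesn't clash with anything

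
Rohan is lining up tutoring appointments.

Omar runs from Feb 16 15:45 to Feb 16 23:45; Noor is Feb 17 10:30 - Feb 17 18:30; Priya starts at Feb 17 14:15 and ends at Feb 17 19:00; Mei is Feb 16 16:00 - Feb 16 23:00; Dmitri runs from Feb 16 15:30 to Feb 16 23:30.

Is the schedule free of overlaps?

Sorted by start: Dmitri, Omar, Mei, Noor, Priya.
Omar starts before Dmitri ends → Dmitri and Omar overlap.
That's a conflict, so the schedule is not conflict-free.

No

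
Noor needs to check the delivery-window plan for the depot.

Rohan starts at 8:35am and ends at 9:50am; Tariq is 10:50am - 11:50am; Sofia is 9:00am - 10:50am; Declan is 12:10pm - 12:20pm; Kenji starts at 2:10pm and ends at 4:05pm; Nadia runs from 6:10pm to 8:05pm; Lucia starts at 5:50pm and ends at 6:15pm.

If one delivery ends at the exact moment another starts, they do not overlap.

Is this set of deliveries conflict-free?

Sorted by start: Rohan, Sofia, Tariq, Declan, Kenji, Lucia, Nadia.
Sofia starts before Rohan ends → Rohan and Sofia overlap.
That's a conflict, so the schedule is not conflict-free.

No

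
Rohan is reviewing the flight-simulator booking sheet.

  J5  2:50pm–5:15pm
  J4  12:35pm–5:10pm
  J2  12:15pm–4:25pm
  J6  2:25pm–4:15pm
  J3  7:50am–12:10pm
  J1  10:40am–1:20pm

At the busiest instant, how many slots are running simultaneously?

Sort all start/end points and keep a running count:
7:50am start J3 → 1
10:40am start J1 → 2
12:10pm end J3 → 1
12:15pm start J2 → 2
12:35pm start J4 → 3
1:20pm end J1 → 2
2:25pm start J6 → 3
2:50pm start J5 → 4
4:15pm end J6 → 3
4:25pm end J2 → 2
5:10pm end J4 → 1
5:15pm end J5 → 0
Peak is 4, at 2:50pm (J2, J4, J5, J6).

4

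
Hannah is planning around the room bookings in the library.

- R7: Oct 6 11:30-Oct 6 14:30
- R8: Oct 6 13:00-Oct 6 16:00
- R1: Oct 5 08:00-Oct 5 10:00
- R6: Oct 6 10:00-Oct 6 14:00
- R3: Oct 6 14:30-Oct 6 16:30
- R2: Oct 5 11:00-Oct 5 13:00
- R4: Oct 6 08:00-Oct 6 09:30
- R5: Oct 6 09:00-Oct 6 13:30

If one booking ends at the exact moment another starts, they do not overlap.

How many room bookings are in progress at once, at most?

4

Sort all start/end points and keep a running count:
Oct 5 08:00 start R1 → 1
Oct 5 10:00 end R1 → 0
Oct 5 11:00 start R2 → 1
Oct 5 13:00 end R2 → 0
Oct 6 08:00 start R4 → 1
Oct 6 09:00 start R5 → 2
Oct 6 09:30 end R4 → 1
Oct 6 10:00 start R6 → 2
Oct 6 11:30 start R7 → 3
Oct 6 13:00 start R8 → 4
Oct 6 13:30 end R5 → 3
Oct 6 14:00 end R6 → 2
Oct 6 14:30 end R7 → 1
Oct 6 14:30 start R3 → 2
Oct 6 16:00 end R8 → 1
Oct 6 16:30 end R3 → 0
Peak is 4, at Oct 6 13:00 (R5, R6, R7, R8).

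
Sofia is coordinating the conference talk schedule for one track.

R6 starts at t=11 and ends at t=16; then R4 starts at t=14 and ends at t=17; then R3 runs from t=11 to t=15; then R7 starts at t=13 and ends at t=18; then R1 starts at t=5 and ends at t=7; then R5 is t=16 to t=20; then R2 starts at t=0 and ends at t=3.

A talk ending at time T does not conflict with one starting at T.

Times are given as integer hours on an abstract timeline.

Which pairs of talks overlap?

Two intervals overlap when each starts before the other ends.
Sorted by start: R2, R1, R3, R6, R7, R4, R5.
R1 starts after R2 ends, so R2 has no further overlaps.
R3 starts after R1 ends, so R1 has no further overlaps.
R6 starts before R3 ends → R3 and R6 overlap.
R7 starts before R3 ends → R3 and R7 overlap.
R4 starts before R3 ends → R3 and R4 overlap.
R5 starts after R3 ends.
R7 starts before R6 ends → R6 and R7 overlap.
R4 starts before R6 ends → R6 and R4 overlap.
R5 starts exactly when R6 ends (back-to-back, no overlap).
R4 starts before R7 ends → R7 and R4 overlap.
R5 starts before R7 ends → R7 and R5 overlap.
R5 starts before R4 ends → R4 and R5 overlap.

R3 & R4, R3 & R6, R3 & R7, R4 & R5, R4 & R6, R4 & R7, R5 & R7, R6 & R7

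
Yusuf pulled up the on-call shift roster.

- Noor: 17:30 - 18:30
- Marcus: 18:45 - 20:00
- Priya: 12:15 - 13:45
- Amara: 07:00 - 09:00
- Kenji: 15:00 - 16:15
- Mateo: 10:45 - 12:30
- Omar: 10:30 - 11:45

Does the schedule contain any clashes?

Sorted by start: Amara, Omar, Mateo, Priya, Kenji, Noor, Marcus.
Omar starts after Amara ends, so nothing later overlaps Amara either.
Mateo starts before Omar ends → Omar and Mateo overlap.
That's a conflict, so the schedule is not conflict-free.

Yes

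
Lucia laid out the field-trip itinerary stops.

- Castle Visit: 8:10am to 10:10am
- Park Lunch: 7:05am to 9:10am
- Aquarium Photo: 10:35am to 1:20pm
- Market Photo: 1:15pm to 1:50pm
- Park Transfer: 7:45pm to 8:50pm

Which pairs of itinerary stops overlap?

Sorted by start: Park Lunch, Castle Visit, Aquarium Photo, Market Photo, Park Transfer.
Castle Visit starts before Park Lunch ends → Park Lunch and Castle Visit overlap.
Aquarium Photo starts after Park Lunch ends; Park Lunch is clear from here.
Aquarium Photo starts after Castle Visit ends; Castle Visit is clear from here.
Market Photo starts before Aquarium Photo ends → Aquarium Photo and Market Photo overlap.
Park Transfer starts after Aquarium Photo ends.
Park Transfer starts after Market Photo ends.

Aquarium Photo & Market Photo, Castle Visit & Park Lunch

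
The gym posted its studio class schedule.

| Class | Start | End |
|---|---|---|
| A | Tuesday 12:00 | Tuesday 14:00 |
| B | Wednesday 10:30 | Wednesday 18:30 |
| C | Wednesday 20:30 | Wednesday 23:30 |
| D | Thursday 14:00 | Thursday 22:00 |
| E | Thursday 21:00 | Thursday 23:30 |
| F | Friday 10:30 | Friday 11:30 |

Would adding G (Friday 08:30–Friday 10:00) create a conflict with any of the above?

No — it doesn't clash with anything

A: ends Tuesday 14:00 at or before G starts Friday 08:30 → clear.
B: ends Wednesday 18:30 at or before G starts Friday 08:30 → clear.
C: ends Wednesday 23:30 at or before G starts Friday 08:30 → clear.
D: ends Thursday 22:00 at or before G starts Friday 08:30 → clear.
E: ends Thursday 23:30 at or before G starts Friday 08:30 → clear.
F: starts Friday 10:30 at or after G ends Friday 10:00 → clear.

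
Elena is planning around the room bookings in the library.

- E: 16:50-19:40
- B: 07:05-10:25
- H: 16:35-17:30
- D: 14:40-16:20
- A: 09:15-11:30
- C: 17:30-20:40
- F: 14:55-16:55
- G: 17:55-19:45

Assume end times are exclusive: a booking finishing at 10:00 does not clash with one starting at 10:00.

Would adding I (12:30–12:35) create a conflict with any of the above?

No — it doesn't clash with anything

B: ends 10:25 at or before I starts 12:30 → clear.
A: ends 11:30 at or before I starts 12:30 → clear.
D: starts 14:40 at or after I ends 12:35 → clear.
F: starts 14:55 at or after I ends 12:35 → clear.
H: starts 16:35 at or after I ends 12:35 → clear.
E: starts 16:50 at or after I ends 12:35 → clear.
C: starts 17:30 at or after I ends 12:35 → clear.
G: starts 17:55 at or after I ends 12:35 → clear.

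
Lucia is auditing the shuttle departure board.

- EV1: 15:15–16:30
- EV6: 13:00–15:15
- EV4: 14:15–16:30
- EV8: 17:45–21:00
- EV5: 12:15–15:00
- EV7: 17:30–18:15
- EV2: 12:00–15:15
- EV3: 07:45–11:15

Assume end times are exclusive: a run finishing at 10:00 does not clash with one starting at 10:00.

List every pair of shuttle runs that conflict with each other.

Sorted by start: EV3, EV2, EV5, EV6, EV4, EV1, EV7, EV8.
EV2 starts after EV3 ends, so EV3 has no further overlaps.
EV5 starts before EV2 ends → EV2 and EV5 overlap.
EV6 starts before EV2 ends → EV2 and EV6 overlap.
EV4 starts before EV2 ends → EV2 and EV4 overlap.
EV1 starts exactly when EV2 ends (back-to-back, no overlap), so EV2 has no further overlaps.
EV6 starts before EV5 ends → EV5 and EV6 overlap.
EV4 starts before EV5 ends → EV5 and EV4 overlap.
EV1 starts after EV5 ends, so EV5 has no further overlaps.
EV4 starts before EV6 ends → EV6 and EV4 overlap.
EV1 starts exactly when EV6 ends (back-to-back, no overlap), so EV6 has no further overlaps.
EV1 starts before EV4 ends → EV4 and EV1 overlap.
EV7 starts after EV4 ends, so EV4 has no further overlaps.
EV7 starts after EV1 ends, so EV1 has no further overlaps.
EV8 starts before EV7 ends → EV7 and EV8 overlap.

EV1 & EV4, EV2 & EV4, EV2 & EV5, EV2 & EV6, EV4 & EV5, EV4 & EV6, EV5 & EV6, EV7 & EV8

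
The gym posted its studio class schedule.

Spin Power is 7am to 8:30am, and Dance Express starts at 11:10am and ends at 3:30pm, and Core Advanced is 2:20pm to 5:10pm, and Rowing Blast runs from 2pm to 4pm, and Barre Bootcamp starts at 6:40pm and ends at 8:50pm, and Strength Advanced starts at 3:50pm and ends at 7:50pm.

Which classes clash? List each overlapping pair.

Sorted by start: Spin Power, Dance Express, Rowing Blast, Core Advanced, Strength Advanced, Barre Bootcamp.
Dance Express starts after Spin Power ends — done with Spin Power.
Rowing Blast starts before Dance Express ends → Dance Express and Rowing Blast overlap.
Core Advanced starts before Dance Express ends → Dance Express and Core Advanced overlap.
Strength Advanced starts after Dance Express ends — done with Dance Express.
Core Advanced starts before Rowing Blast ends → Rowing Blast and Core Advanced overlap.
Strength Advanced starts before Rowing Blast ends → Rowing Blast and Strength Advanced overlap.
Barre Bootcamp starts after Rowing Blast ends.
Strength Advanced starts before Core Advanced ends → Core Advanced and Strength Advanced overlap.
Barre Bootcamp starts after Core Advanced ends.
Barre Bootcamp starts before Strength Advanced ends → Strength Advanced and Barre Bootcamp overlap.

Barre Bootcamp & Strength Advanced, Core Advanced & Dance Express, Core Advanced & Rowing Blast, Core Advanced & Strength Advanced, Dance Express & Rowing Blast, Rowing Blast & Strength Advanced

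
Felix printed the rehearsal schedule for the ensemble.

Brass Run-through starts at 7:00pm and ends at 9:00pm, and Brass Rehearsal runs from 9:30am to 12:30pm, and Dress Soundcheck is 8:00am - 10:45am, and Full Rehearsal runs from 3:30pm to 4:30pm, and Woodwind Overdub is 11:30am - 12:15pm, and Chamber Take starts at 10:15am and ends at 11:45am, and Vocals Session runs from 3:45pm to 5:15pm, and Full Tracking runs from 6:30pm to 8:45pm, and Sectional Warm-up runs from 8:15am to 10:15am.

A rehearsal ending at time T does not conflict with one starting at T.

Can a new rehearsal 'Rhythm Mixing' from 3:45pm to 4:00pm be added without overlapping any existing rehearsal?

Dress Soundcheck: ends 10:45am at or before Rhythm Mixing starts 3:45pm → clear.
Sectional Warm-up: ends 10:15am at or before Rhythm Mixing starts 3:45pm → clear.
Brass Rehearsal: ends 12:30pm at or before Rhythm Mixing starts 3:45pm → clear.
Chamber Take: ends 11:45am at or before Rhythm Mixing starts 3:45pm → clear.
Woodwind Overdub: ends 12:15pm at or before Rhythm Mixing starts 3:45pm → clear.
Full Rehearsal: starts 3:30pm before Rhythm Mixing ends 4:00pm, and ends 4:30pm after Rhythm Mixing starts 3:45pm → overlap.
Vocals Session: starts 3:45pm before Rhythm Mixing ends 4:00pm, and ends 5:15pm after Rhythm Mixing starts 3:45pm → overlap.
Full Tracking: starts 6:30pm at or after Rhythm Mixing ends 4:00pm → clear.
Brass Run-through: starts 7:00pm at or after Rhythm Mixing ends 4:00pm → clear.
Rhythm Mixing overlaps Vocals Session, Full Rehearsal.

No — it overlaps Full Rehearsal, Vocals Session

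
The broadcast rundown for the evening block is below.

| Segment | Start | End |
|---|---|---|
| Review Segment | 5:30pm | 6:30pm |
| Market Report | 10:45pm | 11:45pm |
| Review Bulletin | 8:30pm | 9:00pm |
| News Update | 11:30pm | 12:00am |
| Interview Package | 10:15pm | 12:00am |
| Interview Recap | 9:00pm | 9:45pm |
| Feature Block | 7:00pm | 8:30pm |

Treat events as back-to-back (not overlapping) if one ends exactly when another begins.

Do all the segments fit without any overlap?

No

Sorted by start: Review Segment, Feature Block, Review Bulletin, Interview Recap, Interview Package, Market Report, News Update.
Feature Block starts after Review Segment ends; Review Segment is clear from here.
Review Bulletin starts exactly when Feature Block ends (back-to-back, no overlap); Feature Block is clear from here.
Interview Recap starts exactly when Review Bulletin ends (back-to-back, no overlap); Review Bulletin is clear from here.
Interview Package starts after Interview Recap ends; Interview Recap is clear from here.
Market Report starts before Interview Package ends → Interview Package and Market Report overlap.
That's a conflict, so the schedule is not conflict-free.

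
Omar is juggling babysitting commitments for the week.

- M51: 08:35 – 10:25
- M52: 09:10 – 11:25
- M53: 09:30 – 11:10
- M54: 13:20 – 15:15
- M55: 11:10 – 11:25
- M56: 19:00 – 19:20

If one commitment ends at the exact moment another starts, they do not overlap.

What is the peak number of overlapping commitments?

Sweep the timeline, counting +1 at each start and −1 at each end (ends before starts at a tie):
08:35 start M51 → 1
09:10 start M52 → 2
09:30 start M53 → 3
10:25 end M51 → 2
11:10 end M53 → 1
11:10 start M55 → 2
11:25 end M52 → 1
11:25 end M55 → 0
13:20 start M54 → 1
15:15 end M54 → 0
19:00 start M56 → 1
19:20 end M56 → 0
Peak is 3, at 09:30 (M51, M52, M53).

3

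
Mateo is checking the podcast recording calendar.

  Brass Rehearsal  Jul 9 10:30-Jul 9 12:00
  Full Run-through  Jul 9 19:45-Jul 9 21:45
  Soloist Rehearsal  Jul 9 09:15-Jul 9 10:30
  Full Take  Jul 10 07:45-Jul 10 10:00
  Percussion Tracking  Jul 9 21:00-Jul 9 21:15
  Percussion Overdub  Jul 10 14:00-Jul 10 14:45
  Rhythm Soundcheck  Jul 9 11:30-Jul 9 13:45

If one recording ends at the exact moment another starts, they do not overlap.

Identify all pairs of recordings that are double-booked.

Sorted by start: Soloist Rehearsal, Brass Rehearsal, Rhythm Soundcheck, Full Run-through, Percussion Tracking, Full Take, Percussion Overdub.
Brass Rehearsal starts exactly when Soloist Rehearsal ends (back-to-back, no overlap); Soloist Rehearsal is clear from here.
Rhythm Soundcheck starts before Brass Rehearsal ends → Brass Rehearsal and Rhythm Soundcheck overlap.
Full Run-through starts after Brass Rehearsal ends; Brass Rehearsal is clear from here.
Full Run-through starts after Rhythm Soundcheck ends; Rhythm Soundcheck is clear from here.
Percussion Tracking starts before Full Run-through ends → Full Run-through and Percussion Tracking overlap.
Full Take starts after Full Run-through ends; Full Run-through is clear from here.
Full Take starts after Percussion Tracking ends; Percussion Tracking is clear from here.
Percussion Overdub starts after Full Take ends.

Brass Rehearsal & Rhythm Soundcheck, Full Run-through & Percussion Tracking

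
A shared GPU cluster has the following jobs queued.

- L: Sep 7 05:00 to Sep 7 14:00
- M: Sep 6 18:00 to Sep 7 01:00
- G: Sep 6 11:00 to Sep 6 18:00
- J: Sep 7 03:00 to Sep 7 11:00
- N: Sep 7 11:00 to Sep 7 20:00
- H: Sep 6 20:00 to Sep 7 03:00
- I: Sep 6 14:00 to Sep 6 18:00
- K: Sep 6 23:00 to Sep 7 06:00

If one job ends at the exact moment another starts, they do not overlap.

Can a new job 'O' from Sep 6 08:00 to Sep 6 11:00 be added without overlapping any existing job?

G: starts Sep 6 11:00 at or after O ends Sep 6 11:00 → clear.
I: starts Sep 6 14:00 at or after O ends Sep 6 11:00 → clear.
M: starts Sep 6 18:00 at or after O ends Sep 6 11:00 → clear.
H: starts Sep 6 20:00 at or after O ends Sep 6 11:00 → clear.
K: starts Sep 6 23:00 at or after O ends Sep 6 11:00 → clear.
J: starts Sep 7 03:00 at or after O ends Sep 6 11:00 → clear.
L: starts Sep 7 05:00 at or after O ends Sep 6 11:00 → clear.
N: starts Sep 7 11:00 at or after O ends Sep 6 11:00 → clear.

Yes — the slot is free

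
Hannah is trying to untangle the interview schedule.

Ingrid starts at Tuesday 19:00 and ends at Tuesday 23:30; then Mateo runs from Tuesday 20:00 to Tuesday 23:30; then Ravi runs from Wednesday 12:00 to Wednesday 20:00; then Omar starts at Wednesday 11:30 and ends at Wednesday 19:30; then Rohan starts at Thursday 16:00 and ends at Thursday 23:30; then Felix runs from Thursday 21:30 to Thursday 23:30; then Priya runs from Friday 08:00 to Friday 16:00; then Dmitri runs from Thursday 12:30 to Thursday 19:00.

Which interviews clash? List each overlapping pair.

Two intervals overlap when each starts before the other ends.
Sorted by start: Ingrid, Mateo, Omar, Ravi, Dmitri, Rohan, Felix, Priya.
Mateo starts before Ingrid ends → Ingrid and Mateo overlap.
Omar starts after Ingrid ends, so nothing later overlaps Ingrid either.
Omar starts after Mateo ends, so nothing later overlaps Mateo either.
Ravi starts before Omar ends → Omar and Ravi overlap.
Dmitri starts after Omar ends, so nothing later overlaps Omar either.
Dmitri starts after Ravi ends, so nothing later overlaps Ravi either.
Rohan starts before Dmitri ends → Dmitri and Rohan overlap.
Felix starts after Dmitri ends, so nothing later overlaps Dmitri either.
Felix starts before Rohan ends → Rohan and Felix overlap.
Priya starts after Rohan ends.
Priya starts after Felix ends.

Dmitri & Rohan, Felix & Rohan, Ingrid & Mateo, Omar & Ravi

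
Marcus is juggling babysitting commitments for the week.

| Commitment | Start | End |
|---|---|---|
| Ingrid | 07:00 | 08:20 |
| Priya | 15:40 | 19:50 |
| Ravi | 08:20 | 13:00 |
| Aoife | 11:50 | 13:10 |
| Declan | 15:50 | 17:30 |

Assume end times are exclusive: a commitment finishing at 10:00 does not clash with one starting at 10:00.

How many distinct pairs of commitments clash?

Sorted by start: Ingrid, Ravi, Aoife, Priya, Declan.
Ravi starts exactly when Ingrid ends (back-to-back, no overlap), so Ingrid has no further overlaps.
Aoife starts before Ravi ends → Ravi and Aoife overlap.
Priya starts after Ravi ends, so Ravi has no further overlaps.
Priya starts after Aoife ends, so Aoife has no further overlaps.
Declan starts before Priya ends → Priya and Declan overlap.
Overlapping pairs: Aoife & Ravi, Declan & Priya — 2 in total.

2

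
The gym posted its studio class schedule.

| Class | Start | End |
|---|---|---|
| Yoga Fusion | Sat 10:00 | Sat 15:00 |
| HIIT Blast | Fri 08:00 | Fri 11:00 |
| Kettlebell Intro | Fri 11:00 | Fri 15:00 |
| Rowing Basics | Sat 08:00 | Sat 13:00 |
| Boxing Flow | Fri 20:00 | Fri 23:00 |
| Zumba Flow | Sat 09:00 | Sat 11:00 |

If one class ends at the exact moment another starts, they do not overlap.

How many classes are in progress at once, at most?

Sweep the timeline, counting +1 at each start and −1 at each end (ends before starts at a tie):
Fri 08:00 start HIIT Blast → 1
Fri 11:00 end HIIT Blast → 0
Fri 11:00 start Kettlebell Intro → 1
Fri 15:00 end Kettlebell Intro → 0
Fri 20:00 start Boxing Flow → 1
Fri 23:00 end Boxing Flow → 0
Sat 08:00 start Rowing Basics → 1
Sat 09:00 start Zumba Flow → 2
Sat 10:00 start Yoga Fusion → 3
Sat 11:00 end Zumba Flow → 2
Sat 13:00 end Rowing Basics → 1
Sat 15:00 end Yoga Fusion → 0
Peak is 3, at Sat 10:00 (Rowing Basics, Yoga Fusion, Zumba Flow).

3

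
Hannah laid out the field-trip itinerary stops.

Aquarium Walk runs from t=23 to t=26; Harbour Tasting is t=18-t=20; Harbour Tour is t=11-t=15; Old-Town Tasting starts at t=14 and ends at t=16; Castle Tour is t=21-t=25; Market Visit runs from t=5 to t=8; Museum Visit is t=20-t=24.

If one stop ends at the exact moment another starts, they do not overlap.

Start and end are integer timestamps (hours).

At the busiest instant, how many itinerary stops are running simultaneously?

Sweep the timeline, counting +1 at each start and −1 at each end (ends before starts at a tie):
t=5 start Market Visit → 1
t=8 end Market Visit → 0
t=11 start Harbour Tour → 1
t=14 start Old-Town Tasting → 2
t=15 end Harbour Tour → 1
t=16 end Old-Town Tasting → 0
t=18 start Harbour Tasting → 1
t=20 end Harbour Tasting → 0
t=20 start Museum Visit → 1
t=21 start Castle Tour → 2
t=23 start Aquarium Walk → 3
t=24 end Museum Visit → 2
t=25 end Castle Tour → 1
t=26 end Aquarium Walk → 0
Peak is 3, at t=23 (Aquarium Walk, Castle Tour, Museum Visit).

3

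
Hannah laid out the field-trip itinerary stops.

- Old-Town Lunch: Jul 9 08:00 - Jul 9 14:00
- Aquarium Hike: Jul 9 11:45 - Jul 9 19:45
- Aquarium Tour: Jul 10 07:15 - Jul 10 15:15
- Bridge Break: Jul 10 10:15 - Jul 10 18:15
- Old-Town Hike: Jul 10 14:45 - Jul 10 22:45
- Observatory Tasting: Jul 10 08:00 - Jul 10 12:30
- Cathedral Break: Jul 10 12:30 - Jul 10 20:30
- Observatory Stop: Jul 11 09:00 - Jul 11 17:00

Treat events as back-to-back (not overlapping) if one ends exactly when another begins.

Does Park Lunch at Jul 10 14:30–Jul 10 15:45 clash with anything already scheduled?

Old-Town Lunch: ends Jul 9 14:00 at or before Park Lunch starts Jul 10 14:30 → clear.
Aquarium Hike: ends Jul 9 19:45 at or before Park Lunch starts Jul 10 14:30 → clear.
Aquarium Tour: starts Jul 10 07:15 before Park Lunch ends Jul 10 15:45, and ends Jul 10 15:15 after Park Lunch starts Jul 10 14:30 → overlap.
Observatory Tasting: ends Jul 10 12:30 at or before Park Lunch starts Jul 10 14:30 → clear.
Bridge Break: starts Jul 10 10:15 before Park Lunch ends Jul 10 15:45, and ends Jul 10 18:15 after Park Lunch starts Jul 10 14:30 → overlap.
Cathedral Break: starts Jul 10 12:30 before Park Lunch ends Jul 10 15:45, and ends Jul 10 20:30 after Park Lunch starts Jul 10 14:30 → overlap.
Old-Town Hike: starts Jul 10 14:45 before Park Lunch ends Jul 10 15:45, and ends Jul 10 22:45 after Park Lunch starts Jul 10 14:30 → overlap.
Observatory Stop: starts Jul 11 09:00 at or after Park Lunch ends Jul 10 15:45 → clear.
Park Lunch overlaps Aquarium Tour, Bridge Break, Old-Town Hike, Cathedral Break.

Yes — it overlaps Aquarium Tour, Bridge Break, Cathedral Break, Old-Town Hike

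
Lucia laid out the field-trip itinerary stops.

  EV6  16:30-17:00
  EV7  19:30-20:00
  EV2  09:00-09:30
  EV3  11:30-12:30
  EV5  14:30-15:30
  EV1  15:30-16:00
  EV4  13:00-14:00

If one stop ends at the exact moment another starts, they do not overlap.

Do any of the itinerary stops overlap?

No

Two intervals overlap when each starts before the other ends.
Sorted by start: EV2, EV3, EV4, EV5, EV1, EV6, EV7.
EV3 starts after EV2 ends — done with EV2.
EV4 starts after EV3 ends — done with EV3.
EV5 starts after EV4 ends — done with EV4.
EV1 starts exactly when EV5 ends (back-to-back, no overlap) — done with EV5.
EV6 starts after EV1 ends — done with EV1.
EV7 starts after EV6 ends.
Every pair is clear; the schedule has no overlaps.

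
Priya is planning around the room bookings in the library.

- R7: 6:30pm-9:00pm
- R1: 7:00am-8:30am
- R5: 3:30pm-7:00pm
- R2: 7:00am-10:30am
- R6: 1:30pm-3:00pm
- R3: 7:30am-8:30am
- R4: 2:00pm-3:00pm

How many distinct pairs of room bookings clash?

5

Sorted by start: R1, R2, R3, R6, R4, R5, R7.
R2 starts before R1 ends → R1 and R2 overlap.
R3 starts before R1 ends → R1 and R3 overlap.
R6 starts after R1 ends — done with R1.
R3 starts before R2 ends → R2 and R3 overlap.
R6 starts after R2 ends — done with R2.
R6 starts after R3 ends — done with R3.
R4 starts before R6 ends → R6 and R4 overlap.
R5 starts after R6 ends — done with R6.
R5 starts after R4 ends — done with R4.
R7 starts before R5 ends → R5 and R7 overlap.
Overlapping pairs: R1 & R2, R1 & R3, R2 & R3, R4 & R6, R5 & R7 — 5 in total.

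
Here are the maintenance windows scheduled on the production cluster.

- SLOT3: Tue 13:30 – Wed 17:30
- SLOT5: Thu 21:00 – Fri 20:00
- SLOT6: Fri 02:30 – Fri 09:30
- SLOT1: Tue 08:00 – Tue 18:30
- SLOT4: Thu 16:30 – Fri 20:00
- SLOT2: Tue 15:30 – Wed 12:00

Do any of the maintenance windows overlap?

Yes

Two intervals overlap when each starts before the other ends.
Sorted by start: SLOT1, SLOT3, SLOT2, SLOT4, SLOT5, SLOT6.
SLOT3 starts before SLOT1 ends → SLOT1 and SLOT3 overlap.
That's a conflict, so the schedule is not conflict-free.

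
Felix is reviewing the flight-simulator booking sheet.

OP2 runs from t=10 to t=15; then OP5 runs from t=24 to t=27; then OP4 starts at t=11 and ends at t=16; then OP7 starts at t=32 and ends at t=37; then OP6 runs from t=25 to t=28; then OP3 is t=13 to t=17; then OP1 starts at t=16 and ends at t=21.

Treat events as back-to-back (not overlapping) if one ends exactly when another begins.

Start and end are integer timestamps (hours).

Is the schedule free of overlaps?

No

Sorted by start: OP2, OP4, OP3, OP1, OP5, OP6, OP7.
OP4 starts before OP2 ends → OP2 and OP4 overlap.
That's a conflict, so the schedule is not conflict-free.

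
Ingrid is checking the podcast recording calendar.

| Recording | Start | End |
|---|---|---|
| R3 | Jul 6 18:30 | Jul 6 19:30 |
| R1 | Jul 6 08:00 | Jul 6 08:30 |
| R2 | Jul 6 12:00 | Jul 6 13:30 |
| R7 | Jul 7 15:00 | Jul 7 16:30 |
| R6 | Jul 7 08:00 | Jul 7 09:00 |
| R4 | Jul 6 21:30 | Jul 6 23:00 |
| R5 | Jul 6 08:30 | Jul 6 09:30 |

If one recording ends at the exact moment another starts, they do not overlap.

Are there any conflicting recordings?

Sorted by start: R1, R5, R2, R3, R4, R6, R7.
R5 starts exactly when R1 ends (back-to-back, no overlap) — done with R1.
R2 starts after R5 ends — done with R5.
R3 starts after R2 ends — done with R2.
R4 starts after R3 ends — done with R3.
R6 starts after R4 ends — done with R4.
R7 starts after R6 ends.
Every pair is clear; the schedule has no overlaps.

No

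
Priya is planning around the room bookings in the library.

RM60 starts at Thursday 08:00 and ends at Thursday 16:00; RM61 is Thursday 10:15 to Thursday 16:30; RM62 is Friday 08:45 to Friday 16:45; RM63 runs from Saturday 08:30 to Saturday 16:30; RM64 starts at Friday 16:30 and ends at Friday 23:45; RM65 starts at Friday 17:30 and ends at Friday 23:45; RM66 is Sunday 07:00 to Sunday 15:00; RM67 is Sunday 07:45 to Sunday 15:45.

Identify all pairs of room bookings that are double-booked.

Two intervals overlap when each starts before the other ends.
Sorted by start: RM60, RM61, RM62, RM64, RM65, RM63, RM66, RM67.
RM61 starts before RM60 ends → RM60 and RM61 overlap.
RM62 starts after RM60 ends — done with RM60.
RM62 starts after RM61 ends — done with RM61.
RM64 starts before RM62 ends → RM62 and RM64 overlap.
RM65 starts after RM62 ends — done with RM62.
RM65 starts before RM64 ends → RM64 and RM65 overlap.
RM63 starts after RM64 ends — done with RM64.
RM63 starts after RM65 ends — done with RM65.
RM66 starts after RM63 ends — done with RM63.
RM67 starts before RM66 ends → RM66 and RM67 overlap.

RM60 & RM61, RM62 & RM64, RM64 & RM65, RM66 & RM67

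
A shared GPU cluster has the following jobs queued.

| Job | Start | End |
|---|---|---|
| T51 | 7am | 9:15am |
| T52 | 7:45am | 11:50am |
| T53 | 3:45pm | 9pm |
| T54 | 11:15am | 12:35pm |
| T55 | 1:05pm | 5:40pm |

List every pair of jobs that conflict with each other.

T51 & T52, T52 & T54, T53 & T55

Check each pair: they overlap iff neither finishes before the other starts.
Sorted by start: T51, T52, T54, T55, T53.
T52 starts before T51 ends → T51 and T52 overlap.
T54 starts after T51 ends, so nothing later overlaps T51 either.
T54 starts before T52 ends → T52 and T54 overlap.
T55 starts after T52 ends, so nothing later overlaps T52 either.
T55 starts after T54 ends, so nothing later overlaps T54 either.
T53 starts before T55 ends → T55 and T53 overlap.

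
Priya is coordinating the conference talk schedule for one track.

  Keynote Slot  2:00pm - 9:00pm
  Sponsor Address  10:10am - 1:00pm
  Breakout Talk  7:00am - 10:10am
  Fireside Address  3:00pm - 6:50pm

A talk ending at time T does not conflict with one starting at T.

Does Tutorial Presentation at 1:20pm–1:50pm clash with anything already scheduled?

Breakout Talk: ends 10:10am at or before Tutorial Presentation starts 1:20pm → clear.
Sponsor Address: ends 1:00pm at or before Tutorial Presentation starts 1:20pm → clear.
Keynote Slot: starts 2:00pm at or after Tutorial Presentation ends 1:50pm → clear.
Fireside Address: starts 3:00pm at or after Tutorial Presentation ends 1:50pm → clear.

No — it doesn't clash with anything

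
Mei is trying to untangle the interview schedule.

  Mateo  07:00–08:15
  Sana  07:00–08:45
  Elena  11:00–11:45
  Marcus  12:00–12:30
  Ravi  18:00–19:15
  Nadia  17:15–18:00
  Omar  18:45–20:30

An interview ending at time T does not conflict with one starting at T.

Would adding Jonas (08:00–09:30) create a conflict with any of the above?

Mateo: starts 07:00 before Jonas ends 09:30, and ends 08:15 after Jonas starts 08:00 → overlap.
Sana: starts 07:00 before Jonas ends 09:30, and ends 08:45 after Jonas starts 08:00 → overlap.
Elena: starts 11:00 at or after Jonas ends 09:30 → clear.
Marcus: starts 12:00 at or after Jonas ends 09:30 → clear.
Nadia: starts 17:15 at or after Jonas ends 09:30 → clear.
Ravi: starts 18:00 at or after Jonas ends 09:30 → clear.
Omar: starts 18:45 at or after Jonas ends 09:30 → clear.
Jonas overlaps Mateo, Sana.

Yes — it overlaps Mateo, Sana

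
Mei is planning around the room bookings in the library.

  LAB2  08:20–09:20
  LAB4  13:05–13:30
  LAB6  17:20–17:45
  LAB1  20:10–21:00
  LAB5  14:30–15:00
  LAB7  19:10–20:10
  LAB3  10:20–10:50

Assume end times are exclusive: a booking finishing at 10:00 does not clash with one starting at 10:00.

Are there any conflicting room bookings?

Sorted by start: LAB2, LAB3, LAB4, LAB5, LAB6, LAB7, LAB1.
LAB3 starts after LAB2 ends, so nothing later overlaps LAB2 either.
LAB4 starts after LAB3 ends, so nothing later overlaps LAB3 either.
LAB5 starts after LAB4 ends, so nothing later overlaps LAB4 either.
LAB6 starts after LAB5 ends, so nothing later overlaps LAB5 either.
LAB7 starts after LAB6 ends, so nothing later overlaps LAB6 either.
LAB1 starts exactly when LAB7 ends (back-to-back, no overlap).
Every pair is clear; the schedule has no overlaps.

No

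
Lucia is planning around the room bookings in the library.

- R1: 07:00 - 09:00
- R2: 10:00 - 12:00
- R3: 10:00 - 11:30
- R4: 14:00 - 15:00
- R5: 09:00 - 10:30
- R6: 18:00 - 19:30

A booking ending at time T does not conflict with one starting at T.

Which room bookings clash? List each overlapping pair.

R2 & R3, R2 & R5, R3 & R5

Sorted by start: R1, R5, R2, R3, R4, R6.
R5 starts exactly when R1 ends (back-to-back, no overlap), so nothing later overlaps R1 either.
R2 starts before R5 ends → R5 and R2 overlap.
R3 starts before R5 ends → R5 and R3 overlap.
R4 starts after R5 ends, so nothing later overlaps R5 either.
R3 starts before R2 ends → R2 and R3 overlap.
R4 starts after R2 ends, so nothing later overlaps R2 either.
R4 starts after R3 ends, so nothing later overlaps R3 either.
R6 starts after R4 ends.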